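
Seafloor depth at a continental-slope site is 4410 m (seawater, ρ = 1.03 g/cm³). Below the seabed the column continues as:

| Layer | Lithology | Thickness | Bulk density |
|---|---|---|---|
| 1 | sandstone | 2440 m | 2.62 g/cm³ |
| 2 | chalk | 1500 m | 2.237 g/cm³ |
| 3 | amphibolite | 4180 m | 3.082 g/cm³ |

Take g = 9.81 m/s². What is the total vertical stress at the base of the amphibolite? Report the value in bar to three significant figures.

seawater: 1030 kg/m³ × 9.81 m/s² × 4410 m = 4.456×10^7 Pa = 445.6 bar
sandstone: 2620 kg/m³ × 9.81 m/s² × 2440 m = 6.271×10^7 Pa = 627.1 bar
chalk: 2237 kg/m³ × 9.81 m/s² × 1500 m = 3.292×10^7 Pa = 329.2 bar
amphibolite: 3082 kg/m³ × 9.81 m/s² × 4180 m = 1.264×10^8 Pa = 1264 bar
Total = 445.6 + 627.1 + 329.2 + 1264 = 2665.7 bar

2670 bar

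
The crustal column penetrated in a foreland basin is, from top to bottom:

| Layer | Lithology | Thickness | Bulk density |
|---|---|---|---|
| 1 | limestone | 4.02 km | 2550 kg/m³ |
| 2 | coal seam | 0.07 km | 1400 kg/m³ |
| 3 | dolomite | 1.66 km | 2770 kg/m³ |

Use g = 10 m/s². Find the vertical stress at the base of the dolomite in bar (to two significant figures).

1500 bar

limestone: 2550 kg/m³ × 10 m/s² × 4020 m = 1.025×10^8 Pa = 1025 bar
coal seam: 1400 kg/m³ × 10 m/s² × 70 m = 9.800×10^5 Pa = 9.800 bar
dolomite: 2770 kg/m³ × 10 m/s² × 1660 m = 4.598×10^7 Pa = 459.8 bar
Total = 1025 + 9.800 + 459.8 = 1494.7 bar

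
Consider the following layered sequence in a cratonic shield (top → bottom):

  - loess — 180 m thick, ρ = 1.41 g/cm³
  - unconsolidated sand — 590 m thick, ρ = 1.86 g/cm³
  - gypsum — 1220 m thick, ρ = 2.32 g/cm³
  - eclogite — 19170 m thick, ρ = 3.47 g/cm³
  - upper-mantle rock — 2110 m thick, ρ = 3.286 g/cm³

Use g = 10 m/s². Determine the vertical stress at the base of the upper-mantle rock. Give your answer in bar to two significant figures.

7800 bar

loess: 1410 kg/m³ × 10 m/s² × 180 m = 2.538×10^6 Pa = 25.38 bar
unconsolidated sand: 1860 kg/m³ × 10 m/s² × 590 m = 1.097×10^7 Pa = 109.7 bar
gypsum: 2320 kg/m³ × 10 m/s² × 1220 m = 2.830×10^7 Pa = 283.0 bar
eclogite: 3470 kg/m³ × 10 m/s² × 19170 m = 6.652×10^8 Pa = 6652 bar
upper-mantle rock: 3286 kg/m³ × 10 m/s² × 2110 m = 6.933×10^7 Pa = 693.3 bar
Total = 25.38 + 109.7 + 283.0 + 6652 + 693.3 = 7763.5 bar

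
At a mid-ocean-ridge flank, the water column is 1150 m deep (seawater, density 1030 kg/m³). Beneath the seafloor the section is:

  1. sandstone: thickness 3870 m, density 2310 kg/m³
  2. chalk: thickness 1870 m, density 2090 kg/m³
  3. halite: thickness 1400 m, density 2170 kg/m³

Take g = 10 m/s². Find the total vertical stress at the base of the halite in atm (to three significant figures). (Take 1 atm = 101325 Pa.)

1680 atm

seawater: 1030 kg/m³ × 10 m/s² × 1150 m = 1.185×10^7 Pa = 116.9 atm
sandstone: 2310 kg/m³ × 10 m/s² × 3870 m = 8.940×10^7 Pa = 882.3 atm
chalk: 2090 kg/m³ × 10 m/s² × 1870 m = 3.908×10^7 Pa = 385.7 atm
halite: 2170 kg/m³ × 10 m/s² × 1400 m = 3.038×10^7 Pa = 299.8 atm
Total = 116.9 + 882.3 + 385.7 + 299.8 = 1684.7 atm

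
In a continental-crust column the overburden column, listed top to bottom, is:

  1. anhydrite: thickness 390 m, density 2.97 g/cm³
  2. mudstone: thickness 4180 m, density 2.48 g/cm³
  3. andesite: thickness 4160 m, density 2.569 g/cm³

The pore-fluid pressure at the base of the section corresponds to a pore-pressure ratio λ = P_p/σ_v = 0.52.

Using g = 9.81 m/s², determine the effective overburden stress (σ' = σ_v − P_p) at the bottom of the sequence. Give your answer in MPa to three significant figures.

105 MPa

Overburden (lithostatic) stress σ_v:
anhydrite: 2970 kg/m³ × 9.81 m/s² × 390 m = 1.136×10^7 Pa = 11.36 MPa
mudstone: 2480 kg/m³ × 9.81 m/s² × 4180 m = 1.017×10^8 Pa = 101.7 MPa
andesite: 2569 kg/m³ × 9.81 m/s² × 4160 m = 1.048×10^8 Pa = 104.8 MPa
Total = 11.36 + 101.7 + 104.8 = 217.90 MPa
Pore pressure P_p = λ·σ_v = 0.52 × 217.9 MPa = 113.3 MPa
Effective stress σ' = σ_v − P_p = 217.9 − 113.3 = 104.59 MPa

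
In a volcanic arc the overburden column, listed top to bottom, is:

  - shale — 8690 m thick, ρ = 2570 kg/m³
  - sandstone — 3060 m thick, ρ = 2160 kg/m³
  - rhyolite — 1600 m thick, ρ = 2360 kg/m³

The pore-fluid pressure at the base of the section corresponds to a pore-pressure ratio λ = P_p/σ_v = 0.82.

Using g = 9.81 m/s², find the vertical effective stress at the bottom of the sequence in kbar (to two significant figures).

0.58 kbar

Overburden (lithostatic) stress σ_v:
shale: 2570 kg/m³ × 9.81 m/s² × 8690 m = 2.191×10^8 Pa = 219.1 MPa
sandstone: 2160 kg/m³ × 9.81 m/s² × 3060 m = 6.484×10^7 Pa = 64.84 MPa
rhyolite: 2360 kg/m³ × 9.81 m/s² × 1600 m = 3.704×10^7 Pa = 37.04 MPa
Total = 219.1 + 64.84 + 37.04 = 320.97 MPa
Pore pressure P_p = λ·σ_v = 0.82 × 321.0 MPa = 263.2 MPa
Effective stress σ' = σ_v − P_p = 321.0 − 263.2 = 57.775 MPa = 0.57775 kbar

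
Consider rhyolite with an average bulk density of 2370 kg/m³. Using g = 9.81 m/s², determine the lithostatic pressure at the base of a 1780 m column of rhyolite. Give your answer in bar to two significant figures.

rhyolite: 2370 kg/m³ × 9.81 m/s² × 1780 m = 4.138×10^7 Pa = 413.8 bar

410 bar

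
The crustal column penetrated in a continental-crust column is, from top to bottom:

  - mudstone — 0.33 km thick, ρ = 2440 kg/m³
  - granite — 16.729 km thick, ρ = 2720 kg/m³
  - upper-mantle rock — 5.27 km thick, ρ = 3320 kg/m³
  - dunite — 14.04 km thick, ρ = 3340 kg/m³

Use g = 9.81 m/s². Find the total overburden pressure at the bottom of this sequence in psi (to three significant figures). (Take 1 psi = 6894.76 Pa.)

mudstone: 2440 kg/m³ × 9.81 m/s² × 330 m = 7.899×10^6 Pa = 1146 psi
granite: 2720 kg/m³ × 9.81 m/s² × 16729 m = 4.464×10^8 Pa = 64742 psi
upper-mantle rock: 3320 kg/m³ × 9.81 m/s² × 5270 m = 1.716×10^8 Pa = 24894 psi
dunite: 3340 kg/m³ × 9.81 m/s² × 14040 m = 4.600×10^8 Pa = 66721 psi
Total = 1146 + 64742 + 24894 + 66721 = 1.5750×10^5 psi

158000 psi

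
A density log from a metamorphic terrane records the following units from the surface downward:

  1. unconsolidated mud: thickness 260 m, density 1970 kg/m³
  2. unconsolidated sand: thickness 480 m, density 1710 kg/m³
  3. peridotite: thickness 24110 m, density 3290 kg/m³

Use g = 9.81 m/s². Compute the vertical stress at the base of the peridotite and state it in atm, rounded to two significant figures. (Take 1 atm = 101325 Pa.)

unconsolidated mud: 1970 kg/m³ × 9.81 m/s² × 260 m = 5.025×10^6 Pa = 49.59 atm
unconsolidated sand: 1710 kg/m³ × 9.81 m/s² × 480 m = 8.052×10^6 Pa = 79.47 atm
peridotite: 3290 kg/m³ × 9.81 m/s² × 24110 m = 7.781×10^8 Pa = 7680 atm
Total = 49.59 + 79.47 + 7680 = 7808.8 atm

7800 atm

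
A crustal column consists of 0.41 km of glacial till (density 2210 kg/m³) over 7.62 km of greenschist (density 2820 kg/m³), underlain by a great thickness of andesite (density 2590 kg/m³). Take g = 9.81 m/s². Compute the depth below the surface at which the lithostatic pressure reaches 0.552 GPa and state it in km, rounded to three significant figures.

Pressure at base of upper layers: 2210×9.81×410 + 2820×9.81×7620 = 2.197×10^8 Pa = 0.2197 GPa
Remaining pressure to be supplied by andesite: 5.520×10^8 − 2.197×10^8 = 3.323×10^8 Pa
Additional depth in andesite = 3.323×10^8 Pa / (2590 kg/m³ × 9.81 m/s²) = 13079 m
Total depth = 8030 m + 13079 m = 21109 m
= 21.109 km

21.1 km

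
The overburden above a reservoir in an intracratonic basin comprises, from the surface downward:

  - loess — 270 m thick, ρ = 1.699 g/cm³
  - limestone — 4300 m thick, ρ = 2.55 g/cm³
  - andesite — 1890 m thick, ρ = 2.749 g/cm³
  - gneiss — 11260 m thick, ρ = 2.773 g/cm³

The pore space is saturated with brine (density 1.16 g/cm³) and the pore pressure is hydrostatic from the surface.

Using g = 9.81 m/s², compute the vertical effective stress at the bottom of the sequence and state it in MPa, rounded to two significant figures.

270 MPa

Overburden (lithostatic) stress σ_v:
loess: 1699 kg/m³ × 9.81 m/s² × 270 m = 4.500×10^6 Pa = 4.500 MPa
limestone: 2550 kg/m³ × 9.81 m/s² × 4300 m = 1.076×10^8 Pa = 107.6 MPa
andesite: 2749 kg/m³ × 9.81 m/s² × 1890 m = 5.097×10^7 Pa = 50.97 MPa
gneiss: 2773 kg/m³ × 9.81 m/s² × 11260 m = 3.063×10^8 Pa = 306.3 MPa
Total = 4.500 + 107.6 + 50.97 + 306.3 = 469.34 MPa
Pore pressure P_p = 1160 kg/m³ × 9.81 m/s² × 17720 m = 2.016×10^8 Pa = 201.6 MPa
Effective stress σ' = σ_v − P_p = 469.3 − 201.6 = 267.70 MPa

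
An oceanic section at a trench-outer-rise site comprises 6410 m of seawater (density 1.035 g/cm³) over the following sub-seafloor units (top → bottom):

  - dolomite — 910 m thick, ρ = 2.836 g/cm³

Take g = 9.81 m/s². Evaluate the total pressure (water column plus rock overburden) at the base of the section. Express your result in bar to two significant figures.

900 bar

seawater: 1035 kg/m³ × 9.81 m/s² × 6410 m = 6.508×10^7 Pa = 650.8 bar
dolomite: 2836 kg/m³ × 9.81 m/s² × 910 m = 2.532×10^7 Pa = 253.2 bar
Total = 650.8 + 253.2 = 904.00 bar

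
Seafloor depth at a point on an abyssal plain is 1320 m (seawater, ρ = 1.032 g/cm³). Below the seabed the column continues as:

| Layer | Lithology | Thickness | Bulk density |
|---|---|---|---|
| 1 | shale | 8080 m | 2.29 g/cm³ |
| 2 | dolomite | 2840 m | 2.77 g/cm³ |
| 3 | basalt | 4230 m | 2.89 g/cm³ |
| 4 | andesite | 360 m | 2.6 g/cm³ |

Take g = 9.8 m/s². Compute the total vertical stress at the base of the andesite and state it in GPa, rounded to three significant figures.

0.401 GPa

seawater: 1032 kg/m³ × 9.8 m/s² × 1320 m = 1.335×10^7 Pa = 0.01335 GPa
shale: 2290 kg/m³ × 9.8 m/s² × 8080 m = 1.813×10^8 Pa = 0.1813 GPa
dolomite: 2770 kg/m³ × 9.8 m/s² × 2840 m = 7.709×10^7 Pa = 0.07709 GPa
basalt: 2890 kg/m³ × 9.8 m/s² × 4230 m = 1.198×10^8 Pa = 0.1198 GPa
andesite: 2600 kg/m³ × 9.8 m/s² × 360 m = 9.173×10^6 Pa = 9.173×10^-3 GPa
Total = 0.01335 + 0.1813 + 0.07709 + 0.1198 + 9.173×10^-3 = 0.40075 GPa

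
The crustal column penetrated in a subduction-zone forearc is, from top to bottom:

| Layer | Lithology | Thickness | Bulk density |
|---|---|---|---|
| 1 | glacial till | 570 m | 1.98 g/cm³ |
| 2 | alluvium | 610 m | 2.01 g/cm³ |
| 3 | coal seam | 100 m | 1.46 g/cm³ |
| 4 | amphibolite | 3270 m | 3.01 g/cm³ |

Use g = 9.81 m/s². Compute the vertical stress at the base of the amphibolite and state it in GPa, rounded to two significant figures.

0.12 GPa

glacial till: 1980 kg/m³ × 9.81 m/s² × 570 m = 1.107×10^7 Pa = 0.01107 GPa
alluvium: 2010 kg/m³ × 9.81 m/s² × 610 m = 1.203×10^7 Pa = 0.01203 GPa
coal seam: 1460 kg/m³ × 9.81 m/s² × 100 m = 1.432×10^6 Pa = 1.432×10^-3 GPa
amphibolite: 3010 kg/m³ × 9.81 m/s² × 3270 m = 9.656×10^7 Pa = 0.09656 GPa
Total = 0.01107 + 0.01203 + 1.432×10^-3 + 0.09656 = 0.12109 GPa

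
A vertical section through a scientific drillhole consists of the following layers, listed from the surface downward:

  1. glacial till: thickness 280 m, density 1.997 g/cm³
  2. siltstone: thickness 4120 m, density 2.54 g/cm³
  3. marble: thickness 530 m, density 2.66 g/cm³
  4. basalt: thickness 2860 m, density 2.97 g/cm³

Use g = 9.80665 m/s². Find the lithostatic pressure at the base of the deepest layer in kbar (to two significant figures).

2.1 kbar

glacial till: 1997 kg/m³ × 9.80665 m/s² × 280 m = 5.483×10^6 Pa = 0.05483 kbar
siltstone: 2540 kg/m³ × 9.80665 m/s² × 4120 m = 1.026×10^8 Pa = 1.026 kbar
marble: 2660 kg/m³ × 9.80665 m/s² × 530 m = 1.383×10^7 Pa = 0.1383 kbar
basalt: 2970 kg/m³ × 9.80665 m/s² × 2860 m = 8.330×10^7 Pa = 0.8330 kbar
Total = 0.05483 + 1.026 + 0.1383 + 0.8330 = 2.0523 kbar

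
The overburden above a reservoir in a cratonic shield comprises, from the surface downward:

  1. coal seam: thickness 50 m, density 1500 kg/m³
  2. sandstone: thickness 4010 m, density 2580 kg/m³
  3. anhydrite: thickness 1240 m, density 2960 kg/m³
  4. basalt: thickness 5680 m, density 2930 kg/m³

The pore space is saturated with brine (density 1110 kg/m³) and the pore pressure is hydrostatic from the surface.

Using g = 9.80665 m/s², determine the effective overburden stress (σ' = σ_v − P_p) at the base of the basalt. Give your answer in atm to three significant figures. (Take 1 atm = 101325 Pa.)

1790 atm

Overburden (lithostatic) stress σ_v:
coal seam: 1500 kg/m³ × 9.80665 m/s² × 50 m = 7.355×10^5 Pa = 0.7355 MPa
sandstone: 2580 kg/m³ × 9.80665 m/s² × 4010 m = 1.015×10^8 Pa = 101.5 MPa
anhydrite: 2960 kg/m³ × 9.80665 m/s² × 1240 m = 3.599×10^7 Pa = 35.99 MPa
basalt: 2930 kg/m³ × 9.80665 m/s² × 5680 m = 1.632×10^8 Pa = 163.2 MPa
Total = 0.7355 + 101.5 + 35.99 + 163.2 = 301.39 MPa
Pore pressure P_p = 1110 kg/m³ × 9.80665 m/s² × 10980 m = 1.195×10^8 Pa = 119.5 MPa
Effective stress σ' = σ_v − P_p = 301.4 − 119.5 = 181.87 MPa = 1794.9 atm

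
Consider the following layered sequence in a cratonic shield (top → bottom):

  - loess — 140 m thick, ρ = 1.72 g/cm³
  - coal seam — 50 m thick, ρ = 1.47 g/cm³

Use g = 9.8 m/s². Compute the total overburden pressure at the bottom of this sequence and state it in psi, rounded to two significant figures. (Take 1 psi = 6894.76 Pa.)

450 psi

loess: 1720 kg/m³ × 9.8 m/s² × 140 m = 2.360×10^6 Pa = 342.3 psi
coal seam: 1470 kg/m³ × 9.8 m/s² × 50 m = 7.203×10^5 Pa = 104.5 psi
Total = 342.3 + 104.5 = 446.74 psi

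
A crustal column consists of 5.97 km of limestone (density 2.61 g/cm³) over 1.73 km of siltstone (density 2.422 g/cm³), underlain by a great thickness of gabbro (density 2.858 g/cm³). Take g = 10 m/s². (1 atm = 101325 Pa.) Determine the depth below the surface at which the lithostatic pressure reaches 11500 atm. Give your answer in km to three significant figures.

41.6 km

Pressure at base of upper layers: 2610×10×5970 + 2422×10×1730 = 1.977×10^8 Pa = 1951 atm
Remaining pressure to be supplied by gabbro: 1.165×10^9 − 1.977×10^8 = 9.675×10^8 Pa
Additional depth in gabbro = 9.675×10^8 Pa / (2858 kg/m³ × 10 m/s²) = 33853 m
Total depth = 7700 m + 33853 m = 41553 m
= 41.553 km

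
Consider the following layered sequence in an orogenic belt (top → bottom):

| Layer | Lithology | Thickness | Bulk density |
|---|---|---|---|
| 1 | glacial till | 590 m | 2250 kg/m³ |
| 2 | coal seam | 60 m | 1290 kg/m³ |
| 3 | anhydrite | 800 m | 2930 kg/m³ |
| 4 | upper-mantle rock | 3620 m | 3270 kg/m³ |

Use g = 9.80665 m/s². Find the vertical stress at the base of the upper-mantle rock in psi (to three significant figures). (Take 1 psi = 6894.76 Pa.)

22200 psi

glacial till: 2250 kg/m³ × 9.80665 m/s² × 590 m = 1.302×10^7 Pa = 1888 psi
coal seam: 1290 kg/m³ × 9.80665 m/s² × 60 m = 7.590×10^5 Pa = 110.1 psi
anhydrite: 2930 kg/m³ × 9.80665 m/s² × 800 m = 2.299×10^7 Pa = 3334 psi
upper-mantle rock: 3270 kg/m³ × 9.80665 m/s² × 3620 m = 1.161×10^8 Pa = 16837 psi
Total = 1888 + 110.1 + 3334 + 16837 = 22169 psi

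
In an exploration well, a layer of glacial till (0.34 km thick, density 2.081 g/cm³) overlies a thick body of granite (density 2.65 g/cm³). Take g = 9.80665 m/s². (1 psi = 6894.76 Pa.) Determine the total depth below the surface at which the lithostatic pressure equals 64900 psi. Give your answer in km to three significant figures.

17.3 km

Pressure at base of upper layers: 2081×9.80665×340 = 6.939×10^6 Pa = 1006 psi
Remaining pressure to be supplied by granite: 4.475×10^8 − 6.939×10^6 = 4.405×10^8 Pa
Additional depth in granite = 4.405×10^8 Pa / (2650 kg/m³ × 9.80665 m/s²) = 16952 m
Total depth = 340 m + 16952 m = 17292 m
= 17.292 km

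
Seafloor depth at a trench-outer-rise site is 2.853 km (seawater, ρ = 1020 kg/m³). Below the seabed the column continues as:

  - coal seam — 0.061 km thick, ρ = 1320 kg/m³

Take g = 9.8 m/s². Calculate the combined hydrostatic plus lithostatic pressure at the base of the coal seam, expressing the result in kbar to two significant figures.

seawater: 1020 kg/m³ × 9.8 m/s² × 2853 m = 2.852×10^7 Pa = 0.2852 kbar
coal seam: 1320 kg/m³ × 9.8 m/s² × 61 m = 7.891×10^5 Pa = 7.891×10^-3 kbar
Total = 0.2852 + 7.891×10^-3 = 0.29308 kbar

0.29 kbar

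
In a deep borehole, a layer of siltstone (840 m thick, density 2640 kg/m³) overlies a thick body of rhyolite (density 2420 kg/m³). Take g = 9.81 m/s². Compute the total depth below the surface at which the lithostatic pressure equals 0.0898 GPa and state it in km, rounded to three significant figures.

3.71 km

Pressure at base of upper layers: 2640×9.81×840 = 2.175×10^7 Pa = 0.02175 GPa
Remaining pressure to be supplied by rhyolite: 8.980×10^7 − 2.175×10^7 = 6.805×10^7 Pa
Additional depth in rhyolite = 6.805×10^7 Pa / (2420 kg/m³ × 9.81 m/s²) = 2866.2 m
Total depth = 840 m + 2866.2 m = 3706.2 m
= 3.7062 km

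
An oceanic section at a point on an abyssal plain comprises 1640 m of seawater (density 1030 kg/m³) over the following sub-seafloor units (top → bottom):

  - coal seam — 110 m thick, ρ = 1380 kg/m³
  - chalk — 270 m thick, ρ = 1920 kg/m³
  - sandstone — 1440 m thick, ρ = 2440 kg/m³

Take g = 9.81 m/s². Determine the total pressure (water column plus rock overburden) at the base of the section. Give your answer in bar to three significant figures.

576 bar

seawater: 1030 kg/m³ × 9.81 m/s² × 1640 m = 1.657×10^7 Pa = 165.7 bar
coal seam: 1380 kg/m³ × 9.81 m/s² × 110 m = 1.489×10^6 Pa = 14.89 bar
chalk: 1920 kg/m³ × 9.81 m/s² × 270 m = 5.086×10^6 Pa = 50.86 bar
sandstone: 2440 kg/m³ × 9.81 m/s² × 1440 m = 3.447×10^7 Pa = 344.7 bar
Total = 165.7 + 14.89 + 50.86 + 344.7 = 576.14 bar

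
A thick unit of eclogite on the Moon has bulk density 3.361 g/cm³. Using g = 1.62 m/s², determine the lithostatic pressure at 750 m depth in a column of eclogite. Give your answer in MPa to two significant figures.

4.1 MPa

eclogite: 3361 kg/m³ × 1.62 m/s² × 750 m = 4.084×10^6 Pa = 4.084 MPa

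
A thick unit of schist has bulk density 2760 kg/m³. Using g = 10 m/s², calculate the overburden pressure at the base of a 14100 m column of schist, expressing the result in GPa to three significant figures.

schist: 2760 kg/m³ × 10 m/s² × 14100 m = 3.892×10^8 Pa = 0.3892 GPa

0.389 GPa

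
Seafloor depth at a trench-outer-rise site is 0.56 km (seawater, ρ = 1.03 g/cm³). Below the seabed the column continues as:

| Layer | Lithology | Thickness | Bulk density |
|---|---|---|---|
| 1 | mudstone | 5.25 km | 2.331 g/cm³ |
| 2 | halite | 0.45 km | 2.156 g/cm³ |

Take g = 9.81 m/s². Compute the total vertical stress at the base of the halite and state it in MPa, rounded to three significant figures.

135 MPa

seawater: 1030 kg/m³ × 9.81 m/s² × 560 m = 5.658×10^6 Pa = 5.658 MPa
mudstone: 2331 kg/m³ × 9.81 m/s² × 5250 m = 1.201×10^8 Pa = 120.1 MPa
halite: 2156 kg/m³ × 9.81 m/s² × 450 m = 9.518×10^6 Pa = 9.518 MPa
Total = 5.658 + 120.1 + 9.518 = 135.23 MPa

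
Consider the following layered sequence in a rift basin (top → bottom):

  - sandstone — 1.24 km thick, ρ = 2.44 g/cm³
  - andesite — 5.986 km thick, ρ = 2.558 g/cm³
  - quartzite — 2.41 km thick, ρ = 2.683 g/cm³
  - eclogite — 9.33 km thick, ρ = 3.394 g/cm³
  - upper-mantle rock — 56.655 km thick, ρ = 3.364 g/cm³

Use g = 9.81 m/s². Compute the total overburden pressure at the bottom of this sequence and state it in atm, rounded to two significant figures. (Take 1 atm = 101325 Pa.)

24000 atm

sandstone: 2440 kg/m³ × 9.81 m/s² × 1240 m = 2.968×10^7 Pa = 292.9 atm
andesite: 2558 kg/m³ × 9.81 m/s² × 5986 m = 1.502×10^8 Pa = 1482 atm
quartzite: 2683 kg/m³ × 9.81 m/s² × 2410 m = 6.343×10^7 Pa = 626.0 atm
eclogite: 3394 kg/m³ × 9.81 m/s² × 9330 m = 3.106×10^8 Pa = 3066 atm
upper-mantle rock: 3364 kg/m³ × 9.81 m/s² × 56655 m = 1.870×10^9 Pa = 18452 atm
Total = 292.9 + 1482 + 626.0 + 3066 + 18452 = 23919 atm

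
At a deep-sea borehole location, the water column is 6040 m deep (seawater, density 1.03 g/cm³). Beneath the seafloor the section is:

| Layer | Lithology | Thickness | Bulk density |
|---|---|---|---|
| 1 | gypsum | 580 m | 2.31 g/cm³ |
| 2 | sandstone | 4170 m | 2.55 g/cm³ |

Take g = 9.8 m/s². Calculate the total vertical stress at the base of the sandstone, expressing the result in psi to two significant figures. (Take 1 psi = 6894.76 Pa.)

seawater: 1030 kg/m³ × 9.8 m/s² × 6040 m = 6.097×10^7 Pa = 8843 psi
gypsum: 2310 kg/m³ × 9.8 m/s² × 580 m = 1.313×10^7 Pa = 1904 psi
sandstone: 2550 kg/m³ × 9.8 m/s² × 4170 m = 1.042×10^8 Pa = 15114 psi
Total = 8843 + 1904 + 15114 = 25861 psi

26000 psi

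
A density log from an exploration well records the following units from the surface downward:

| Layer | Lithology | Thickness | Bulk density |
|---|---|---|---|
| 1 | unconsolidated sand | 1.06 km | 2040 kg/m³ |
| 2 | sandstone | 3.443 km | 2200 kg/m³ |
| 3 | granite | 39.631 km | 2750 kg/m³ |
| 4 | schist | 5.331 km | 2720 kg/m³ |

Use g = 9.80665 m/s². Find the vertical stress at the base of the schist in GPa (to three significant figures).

unconsolidated sand: 2040 kg/m³ × 9.80665 m/s² × 1060 m = 2.121×10^7 Pa = 0.02121 GPa
sandstone: 2200 kg/m³ × 9.80665 m/s² × 3443 m = 7.428×10^7 Pa = 0.07428 GPa
granite: 2750 kg/m³ × 9.80665 m/s² × 39631 m = 1.069×10^9 Pa = 1.069 GPa
schist: 2720 kg/m³ × 9.80665 m/s² × 5331 m = 1.422×10^8 Pa = 0.1422 GPa
Total = 0.02121 + 0.07428 + 1.069 + 0.1422 = 1.3065 GPa

1.31 GPa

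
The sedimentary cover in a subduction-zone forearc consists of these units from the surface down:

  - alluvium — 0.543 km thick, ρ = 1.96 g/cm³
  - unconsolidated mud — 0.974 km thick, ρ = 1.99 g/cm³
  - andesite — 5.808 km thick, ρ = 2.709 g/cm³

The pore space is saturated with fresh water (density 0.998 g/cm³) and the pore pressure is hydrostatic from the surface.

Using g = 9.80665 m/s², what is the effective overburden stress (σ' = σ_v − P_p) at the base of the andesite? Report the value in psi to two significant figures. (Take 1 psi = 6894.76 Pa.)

16000 psi

Overburden (lithostatic) stress σ_v:
alluvium: 1960 kg/m³ × 9.80665 m/s² × 543 m = 1.044×10^7 Pa = 10.44 MPa
unconsolidated mud: 1990 kg/m³ × 9.80665 m/s² × 974 m = 1.901×10^7 Pa = 19.01 MPa
andesite: 2709 kg/m³ × 9.80665 m/s² × 5808 m = 1.543×10^8 Pa = 154.3 MPa
Total = 10.44 + 19.01 + 154.3 = 183.74 MPa
Pore pressure P_p = 998 kg/m³ × 9.80665 m/s² × 7325 m = 7.169×10^7 Pa = 71.69 MPa
Effective stress σ' = σ_v − P_p = 183.7 − 71.69 = 112.05 MPa = 16252 psi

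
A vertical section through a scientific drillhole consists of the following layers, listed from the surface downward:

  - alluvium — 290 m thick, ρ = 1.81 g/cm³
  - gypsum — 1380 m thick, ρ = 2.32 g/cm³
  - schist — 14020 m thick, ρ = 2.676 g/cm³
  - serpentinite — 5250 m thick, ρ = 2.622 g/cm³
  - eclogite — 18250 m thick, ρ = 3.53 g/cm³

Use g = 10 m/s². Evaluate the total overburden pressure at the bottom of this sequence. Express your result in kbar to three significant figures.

11.9 kbar

alluvium: 1810 kg/m³ × 10 m/s² × 290 m = 5.249×10^6 Pa = 0.05249 kbar
gypsum: 2320 kg/m³ × 10 m/s² × 1380 m = 3.202×10^7 Pa = 0.3202 kbar
schist: 2676 kg/m³ × 10 m/s² × 14020 m = 3.752×10^8 Pa = 3.752 kbar
serpentinite: 2622 kg/m³ × 10 m/s² × 5250 m = 1.377×10^8 Pa = 1.377 kbar
eclogite: 3530 kg/m³ × 10 m/s² × 18250 m = 6.442×10^8 Pa = 6.442 kbar
Total = 0.05249 + 0.3202 + 3.752 + 1.377 + 6.442 = 11.943 kbar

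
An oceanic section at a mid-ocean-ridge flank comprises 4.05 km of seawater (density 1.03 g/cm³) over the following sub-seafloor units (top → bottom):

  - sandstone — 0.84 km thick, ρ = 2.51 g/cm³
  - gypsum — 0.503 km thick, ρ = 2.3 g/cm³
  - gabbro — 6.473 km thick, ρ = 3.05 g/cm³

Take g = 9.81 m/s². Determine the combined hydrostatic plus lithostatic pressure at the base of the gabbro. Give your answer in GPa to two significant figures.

0.27 GPa

seawater: 1030 kg/m³ × 9.81 m/s² × 4050 m = 4.092×10^7 Pa = 0.04092 GPa
sandstone: 2510 kg/m³ × 9.81 m/s² × 840 m = 2.068×10^7 Pa = 0.02068 GPa
gypsum: 2300 kg/m³ × 9.81 m/s² × 503 m = 1.135×10^7 Pa = 0.01135 GPa
gabbro: 3050 kg/m³ × 9.81 m/s² × 6473 m = 1.937×10^8 Pa = 0.1937 GPa
Total = 0.04092 + 0.02068 + 0.01135 + 0.1937 = 0.26663 GPa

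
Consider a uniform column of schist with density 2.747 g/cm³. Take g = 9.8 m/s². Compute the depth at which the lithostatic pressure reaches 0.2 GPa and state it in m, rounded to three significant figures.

h = P/(ρg) = 0.2 GPa / (2747 kg/m³ × 9.8 m/s²) = 2.000×10^8 Pa / 26921 Pa/m = 7429.3 m

7430 m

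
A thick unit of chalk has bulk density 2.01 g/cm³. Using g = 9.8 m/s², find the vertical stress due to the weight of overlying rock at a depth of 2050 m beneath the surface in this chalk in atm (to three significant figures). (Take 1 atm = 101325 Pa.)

399 atm

chalk: 2010 kg/m³ × 9.8 m/s² × 2050 m = 4.038×10^7 Pa = 398.5 atm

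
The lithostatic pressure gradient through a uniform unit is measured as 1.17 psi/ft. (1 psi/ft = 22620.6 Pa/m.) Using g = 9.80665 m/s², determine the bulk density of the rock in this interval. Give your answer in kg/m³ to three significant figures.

2700 kg/m³

ρ = (dP/dz)/g = 1.17 psi/ft / 9.80665 m/s² = 26466 Pa/m / 9.80665 m/s² = 2698.8 kg/m³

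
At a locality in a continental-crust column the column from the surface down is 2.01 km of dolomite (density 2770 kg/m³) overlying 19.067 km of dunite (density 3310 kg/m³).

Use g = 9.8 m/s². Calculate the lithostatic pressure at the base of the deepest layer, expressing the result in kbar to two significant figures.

dolomite: 2770 kg/m³ × 9.8 m/s² × 2010 m = 5.456×10^7 Pa = 0.5456 kbar
dunite: 3310 kg/m³ × 9.8 m/s² × 19067 m = 6.185×10^8 Pa = 6.185 kbar
Total = 0.5456 + 6.185 = 6.7306 kbar

6.7 kbar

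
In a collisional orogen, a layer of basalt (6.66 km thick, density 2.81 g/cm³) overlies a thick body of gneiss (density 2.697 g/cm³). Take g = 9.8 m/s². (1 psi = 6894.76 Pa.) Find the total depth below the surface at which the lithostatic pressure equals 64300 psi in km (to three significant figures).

Pressure at base of upper layers: 2810×9.8×6660 = 1.834×10^8 Pa = 26600 psi
Remaining pressure to be supplied by gneiss: 4.433×10^8 − 1.834×10^8 = 2.599×10^8 Pa
Additional depth in gneiss = 2.599×10^8 Pa / (2697 kg/m³ × 9.8 m/s²) = 9834.4 m
Total depth = 6660 m + 9834.4 m = 16494 m
= 16.494 km

16.5 km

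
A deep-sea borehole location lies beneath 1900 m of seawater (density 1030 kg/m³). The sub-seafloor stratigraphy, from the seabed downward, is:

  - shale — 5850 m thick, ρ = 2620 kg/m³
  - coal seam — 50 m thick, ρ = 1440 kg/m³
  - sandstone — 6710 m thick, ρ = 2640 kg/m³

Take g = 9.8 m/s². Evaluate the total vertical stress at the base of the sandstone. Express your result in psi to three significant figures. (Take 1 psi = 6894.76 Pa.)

seawater: 1030 kg/m³ × 9.8 m/s² × 1900 m = 1.918×10^7 Pa = 2782 psi
shale: 2620 kg/m³ × 9.8 m/s² × 5850 m = 1.502×10^8 Pa = 21785 psi
coal seam: 1440 kg/m³ × 9.8 m/s² × 50 m = 7.056×10^5 Pa = 102.3 psi
sandstone: 2640 kg/m³ × 9.8 m/s² × 6710 m = 1.736×10^8 Pa = 25179 psi
Total = 2782 + 21785 + 102.3 + 25179 = 49848 psi

49800 psi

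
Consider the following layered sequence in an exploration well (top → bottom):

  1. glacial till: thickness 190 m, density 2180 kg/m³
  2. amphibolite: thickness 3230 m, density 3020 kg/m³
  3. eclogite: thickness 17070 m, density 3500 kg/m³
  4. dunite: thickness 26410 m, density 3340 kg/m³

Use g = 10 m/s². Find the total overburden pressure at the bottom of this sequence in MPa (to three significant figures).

1580 MPa

glacial till: 2180 kg/m³ × 10 m/s² × 190 m = 4.142×10^6 Pa = 4.142 MPa
amphibolite: 3020 kg/m³ × 10 m/s² × 3230 m = 9.755×10^7 Pa = 97.55 MPa
eclogite: 3500 kg/m³ × 10 m/s² × 17070 m = 5.974×10^8 Pa = 597.5 MPa
dunite: 3340 kg/m³ × 10 m/s² × 26410 m = 8.821×10^8 Pa = 882.1 MPa
Total = 4.142 + 97.55 + 597.5 + 882.1 = 1581.2 MPa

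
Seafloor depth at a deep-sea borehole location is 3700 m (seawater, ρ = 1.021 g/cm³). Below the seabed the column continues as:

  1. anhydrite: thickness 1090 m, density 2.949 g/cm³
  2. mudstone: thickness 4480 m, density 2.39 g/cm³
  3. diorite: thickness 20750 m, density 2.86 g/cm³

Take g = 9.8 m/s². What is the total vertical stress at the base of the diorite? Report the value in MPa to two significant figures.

seawater: 1021 kg/m³ × 9.8 m/s² × 3700 m = 3.702×10^7 Pa = 37.02 MPa
anhydrite: 2949 kg/m³ × 9.8 m/s² × 1090 m = 3.150×10^7 Pa = 31.50 MPa
mudstone: 2390 kg/m³ × 9.8 m/s² × 4480 m = 1.049×10^8 Pa = 104.9 MPa
diorite: 2860 kg/m³ × 9.8 m/s² × 20750 m = 5.816×10^8 Pa = 581.6 MPa
Total = 37.02 + 31.50 + 104.9 + 581.6 = 755.03 MPa

760 MPa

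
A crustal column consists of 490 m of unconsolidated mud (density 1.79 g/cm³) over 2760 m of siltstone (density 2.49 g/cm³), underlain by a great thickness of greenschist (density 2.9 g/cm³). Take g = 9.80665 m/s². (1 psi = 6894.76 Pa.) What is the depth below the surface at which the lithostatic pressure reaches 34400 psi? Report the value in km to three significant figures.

8.92 km

Pressure at base of upper layers: 1790×9.80665×490 + 2490×9.80665×2760 = 7.600×10^7 Pa = 11022 psi
Remaining pressure to be supplied by greenschist: 2.372×10^8 − 7.600×10^7 = 1.612×10^8 Pa
Additional depth in greenschist = 1.612×10^8 Pa / (2900 kg/m³ × 9.80665 m/s²) = 5667.6 m
Total depth = 3250 m + 5667.6 m = 8917.6 m
= 8.9176 km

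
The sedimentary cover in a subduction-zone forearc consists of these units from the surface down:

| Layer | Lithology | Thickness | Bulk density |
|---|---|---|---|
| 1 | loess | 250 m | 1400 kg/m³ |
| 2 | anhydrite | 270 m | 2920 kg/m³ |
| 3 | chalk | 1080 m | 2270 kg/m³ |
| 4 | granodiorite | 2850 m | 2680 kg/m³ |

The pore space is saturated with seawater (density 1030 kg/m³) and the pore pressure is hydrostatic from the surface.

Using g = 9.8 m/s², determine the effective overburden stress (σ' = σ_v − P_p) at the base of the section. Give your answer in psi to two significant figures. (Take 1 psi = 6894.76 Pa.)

9400 psi

Overburden (lithostatic) stress σ_v:
loess: 1400 kg/m³ × 9.8 m/s² × 250 m = 3.430×10^6 Pa = 3.430 MPa
anhydrite: 2920 kg/m³ × 9.8 m/s² × 270 m = 7.726×10^6 Pa = 7.726 MPa
chalk: 2270 kg/m³ × 9.8 m/s² × 1080 m = 2.403×10^7 Pa = 24.03 MPa
granodiorite: 2680 kg/m³ × 9.8 m/s² × 2850 m = 7.485×10^7 Pa = 74.85 MPa
Total = 3.430 + 7.726 + 24.03 + 74.85 = 110.03 MPa
Pore pressure P_p = 1030 kg/m³ × 9.8 m/s² × 4450 m = 4.492×10^7 Pa = 44.92 MPa
Effective stress σ' = σ_v − P_p = 110.0 − 44.92 = 65.116 MPa = 9444.3 psi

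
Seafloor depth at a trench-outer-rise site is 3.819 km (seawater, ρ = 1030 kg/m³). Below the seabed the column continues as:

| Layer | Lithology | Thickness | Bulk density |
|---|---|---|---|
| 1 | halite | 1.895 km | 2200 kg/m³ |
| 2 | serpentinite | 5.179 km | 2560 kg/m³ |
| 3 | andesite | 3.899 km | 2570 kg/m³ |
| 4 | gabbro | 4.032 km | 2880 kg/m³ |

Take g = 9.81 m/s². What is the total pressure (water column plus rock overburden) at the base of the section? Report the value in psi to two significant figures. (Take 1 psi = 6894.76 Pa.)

seawater: 1030 kg/m³ × 9.81 m/s² × 3819 m = 3.859×10^7 Pa = 5597 psi
halite: 2200 kg/m³ × 9.81 m/s² × 1895 m = 4.090×10^7 Pa = 5932 psi
serpentinite: 2560 kg/m³ × 9.81 m/s² × 5179 m = 1.301×10^8 Pa = 18864 psi
andesite: 2570 kg/m³ × 9.81 m/s² × 3899 m = 9.830×10^7 Pa = 14257 psi
gabbro: 2880 kg/m³ × 9.81 m/s² × 4032 m = 1.139×10^8 Pa = 16522 psi
Total = 5597 + 5932 + 18864 + 14257 + 16522 = 61172 psi

61000 psi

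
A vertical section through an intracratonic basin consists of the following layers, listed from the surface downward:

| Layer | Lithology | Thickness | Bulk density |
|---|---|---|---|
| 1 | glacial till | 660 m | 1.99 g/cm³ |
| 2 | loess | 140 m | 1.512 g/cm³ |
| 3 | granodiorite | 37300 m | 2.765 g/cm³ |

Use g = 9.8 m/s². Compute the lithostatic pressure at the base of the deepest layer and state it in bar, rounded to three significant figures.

10300 bar

glacial till: 1990 kg/m³ × 9.8 m/s² × 660 m = 1.287×10^7 Pa = 128.7 bar
loess: 1512 kg/m³ × 9.8 m/s² × 140 m = 2.074×10^6 Pa = 20.74 bar
granodiorite: 2765 kg/m³ × 9.8 m/s² × 37300 m = 1.011×10^9 Pa = 10107 bar
Total = 128.7 + 20.74 + 10107 = 10257 bar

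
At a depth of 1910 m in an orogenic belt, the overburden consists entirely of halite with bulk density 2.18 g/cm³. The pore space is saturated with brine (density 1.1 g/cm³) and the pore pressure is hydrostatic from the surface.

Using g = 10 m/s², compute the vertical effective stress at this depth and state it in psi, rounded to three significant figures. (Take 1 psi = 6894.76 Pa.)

2990 psi

Overburden (lithostatic) stress σ_v:
halite: 2180 kg/m³ × 10 m/s² × 1910 m = 4.164×10^7 Pa = 41.64 MPa
Pore pressure P_p = 1100 kg/m³ × 10 m/s² × 1910 m = 2.101×10^7 Pa = 21.01 MPa
Effective stress σ' = σ_v − P_p = 41.64 − 21.01 = 20.628 MPa = 2991.8 psi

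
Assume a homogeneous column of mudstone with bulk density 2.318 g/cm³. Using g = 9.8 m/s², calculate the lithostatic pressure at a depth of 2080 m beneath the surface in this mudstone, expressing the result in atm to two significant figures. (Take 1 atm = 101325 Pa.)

470 atm

mudstone: 2318 kg/m³ × 9.8 m/s² × 2080 m = 4.725×10^7 Pa = 466.3 atm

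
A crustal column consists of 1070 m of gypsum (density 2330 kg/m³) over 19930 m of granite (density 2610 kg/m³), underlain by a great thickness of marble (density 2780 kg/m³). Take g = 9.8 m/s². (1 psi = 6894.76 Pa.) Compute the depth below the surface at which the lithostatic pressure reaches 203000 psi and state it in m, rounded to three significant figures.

52800 m

Pressure at base of upper layers: 2330×9.8×1070 + 2610×9.8×19930 = 5.342×10^8 Pa = 77479 psi
Remaining pressure to be supplied by marble: 1.400×10^9 − 5.342×10^8 = 8.654×10^8 Pa
Additional depth in marble = 8.654×10^8 Pa / (2780 kg/m³ × 9.8 m/s²) = 31766 m
Total depth = 21000 m + 31766 m = 52766 m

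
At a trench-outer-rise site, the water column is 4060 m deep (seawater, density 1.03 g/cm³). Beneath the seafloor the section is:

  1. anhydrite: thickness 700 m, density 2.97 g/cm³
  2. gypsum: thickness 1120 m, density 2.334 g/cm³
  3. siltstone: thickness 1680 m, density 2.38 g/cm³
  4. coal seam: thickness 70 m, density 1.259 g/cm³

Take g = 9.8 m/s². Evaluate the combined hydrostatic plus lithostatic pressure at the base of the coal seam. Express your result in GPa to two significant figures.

seawater: 1030 kg/m³ × 9.8 m/s² × 4060 m = 4.098×10^7 Pa = 0.04098 GPa
anhydrite: 2970 kg/m³ × 9.8 m/s² × 700 m = 2.037×10^7 Pa = 0.02037 GPa
gypsum: 2334 kg/m³ × 9.8 m/s² × 1120 m = 2.562×10^7 Pa = 0.02562 GPa
siltstone: 2380 kg/m³ × 9.8 m/s² × 1680 m = 3.918×10^7 Pa = 0.03918 GPa
coal seam: 1259 kg/m³ × 9.8 m/s² × 70 m = 8.637×10^5 Pa = 8.637×10^-4 GPa
Total = 0.04098 + 0.02037 + 0.02562 + 0.03918 + 8.637×10^-4 = 0.12702 GPa

0.13 GPa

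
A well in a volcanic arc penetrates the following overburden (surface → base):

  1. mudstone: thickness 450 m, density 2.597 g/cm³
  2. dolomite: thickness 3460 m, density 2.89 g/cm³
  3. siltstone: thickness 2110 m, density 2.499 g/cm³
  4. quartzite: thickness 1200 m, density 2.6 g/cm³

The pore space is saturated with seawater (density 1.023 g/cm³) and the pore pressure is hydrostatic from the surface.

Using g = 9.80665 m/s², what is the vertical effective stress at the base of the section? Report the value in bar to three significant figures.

Overburden (lithostatic) stress σ_v:
mudstone: 2597 kg/m³ × 9.80665 m/s² × 450 m = 1.146×10^7 Pa = 11.46 MPa
dolomite: 2890 kg/m³ × 9.80665 m/s² × 3460 m = 9.806×10^7 Pa = 98.06 MPa
siltstone: 2499 kg/m³ × 9.80665 m/s² × 2110 m = 5.171×10^7 Pa = 51.71 MPa
quartzite: 2600 kg/m³ × 9.80665 m/s² × 1200 m = 3.060×10^7 Pa = 30.60 MPa
Total = 11.46 + 98.06 + 51.71 + 30.60 = 191.83 MPa
Pore pressure P_p = 1023 kg/m³ × 9.80665 m/s² × 7220 m = 7.243×10^7 Pa = 72.43 MPa
Effective stress σ' = σ_v − P_p = 191.8 − 72.43 = 119.39 MPa = 1193.9 bar

1190 bar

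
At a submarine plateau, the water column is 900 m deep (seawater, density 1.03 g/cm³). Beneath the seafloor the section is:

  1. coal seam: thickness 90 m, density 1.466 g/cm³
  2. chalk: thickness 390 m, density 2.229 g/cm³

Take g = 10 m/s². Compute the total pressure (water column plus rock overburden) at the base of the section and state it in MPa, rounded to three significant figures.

seawater: 1030 kg/m³ × 10 m/s² × 900 m = 9.270×10^6 Pa = 9.270 MPa
coal seam: 1466 kg/m³ × 10 m/s² × 90 m = 1.319×10^6 Pa = 1.319 MPa
chalk: 2229 kg/m³ × 10 m/s² × 390 m = 8.693×10^6 Pa = 8.693 MPa
Total = 9.270 + 1.319 + 8.693 = 19.282 MPa

19.3 MPa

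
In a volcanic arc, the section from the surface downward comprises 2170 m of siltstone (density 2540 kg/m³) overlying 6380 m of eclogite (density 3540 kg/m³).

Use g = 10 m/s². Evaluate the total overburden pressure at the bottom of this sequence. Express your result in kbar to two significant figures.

siltstone: 2540 kg/m³ × 10 m/s² × 2170 m = 5.512×10^7 Pa = 0.5512 kbar
eclogite: 3540 kg/m³ × 10 m/s² × 6380 m = 2.259×10^8 Pa = 2.259 kbar
Total = 0.5512 + 2.259 = 2.8097 kbar

2.8 kbar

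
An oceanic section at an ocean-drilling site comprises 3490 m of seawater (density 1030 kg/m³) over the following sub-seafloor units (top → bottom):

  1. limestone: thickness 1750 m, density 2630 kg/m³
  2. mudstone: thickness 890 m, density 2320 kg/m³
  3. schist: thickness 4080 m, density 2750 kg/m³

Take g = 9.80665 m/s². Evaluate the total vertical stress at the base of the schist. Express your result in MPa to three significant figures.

seawater: 1030 kg/m³ × 9.80665 m/s² × 3490 m = 3.525×10^7 Pa = 35.25 MPa
limestone: 2630 kg/m³ × 9.80665 m/s² × 1750 m = 4.514×10^7 Pa = 45.14 MPa
mudstone: 2320 kg/m³ × 9.80665 m/s² × 890 m = 2.025×10^7 Pa = 20.25 MPa
schist: 2750 kg/m³ × 9.80665 m/s² × 4080 m = 1.100×10^8 Pa = 110.0 MPa
Total = 35.25 + 45.14 + 20.25 + 110.0 = 210.67 MPa

211 MPa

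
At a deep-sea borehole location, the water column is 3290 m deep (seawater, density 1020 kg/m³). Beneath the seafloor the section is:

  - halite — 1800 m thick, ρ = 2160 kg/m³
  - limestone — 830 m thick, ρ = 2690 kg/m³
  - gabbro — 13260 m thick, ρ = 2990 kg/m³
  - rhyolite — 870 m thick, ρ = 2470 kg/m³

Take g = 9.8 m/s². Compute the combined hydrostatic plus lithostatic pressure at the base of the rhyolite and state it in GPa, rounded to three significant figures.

0.502 GPa

seawater: 1020 kg/m³ × 9.8 m/s² × 3290 m = 3.289×10^7 Pa = 0.03289 GPa
halite: 2160 kg/m³ × 9.8 m/s² × 1800 m = 3.810×10^7 Pa = 0.03810 GPa
limestone: 2690 kg/m³ × 9.8 m/s² × 830 m = 2.188×10^7 Pa = 0.02188 GPa
gabbro: 2990 kg/m³ × 9.8 m/s² × 13260 m = 3.885×10^8 Pa = 0.3885 GPa
rhyolite: 2470 kg/m³ × 9.8 m/s² × 870 m = 2.106×10^7 Pa = 0.02106 GPa
Total = 0.03289 + 0.03810 + 0.02188 + 0.3885 + 0.02106 = 0.50247 GPa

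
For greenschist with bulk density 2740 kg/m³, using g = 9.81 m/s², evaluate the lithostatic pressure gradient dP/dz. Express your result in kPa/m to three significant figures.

26.9 kPa/m

dP/dz = ρg = 2740 kg/m³ × 9.81 m/s² = 26879 Pa/m
= 26879 Pa/m × (1 kPa/m / 1000.0 Pa/m) = 26.879 kPa/m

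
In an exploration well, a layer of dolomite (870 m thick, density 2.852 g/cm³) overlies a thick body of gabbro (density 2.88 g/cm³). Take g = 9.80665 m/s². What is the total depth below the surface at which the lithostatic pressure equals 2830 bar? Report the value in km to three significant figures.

Pressure at base of upper layers: 2852×9.80665×870 = 2.433×10^7 Pa = 243.3 bar
Remaining pressure to be supplied by gabbro: 2.830×10^8 − 2.433×10^7 = 2.587×10^8 Pa
Additional depth in gabbro = 2.587×10^8 Pa / (2880 kg/m³ × 9.80665 m/s²) = 9158.6 m
Total depth = 870 m + 9158.6 m = 10029 m
= 10.029 km

10.0 km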